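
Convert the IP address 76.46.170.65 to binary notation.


76 = 01001100
46 = 00101110
170 = 10101010
65 = 01000001
Binary: 01001100.00101110.10101010.01000001


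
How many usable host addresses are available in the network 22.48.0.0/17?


Host bits = 32 - 17 = 15
Total addresses = 2^15 = 32768
Usable = total - 2 (network and broadcast)
Usable hosts: 32766


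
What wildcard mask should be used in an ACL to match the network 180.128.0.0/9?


Subnet mask: 255.128.0.0
Wildcard = 255.255.255.255 - subnet mask
255 - 255 = 0
255 - 128 = 127
255 - 0 = 255
255 - 0 = 255
Wildcard: 0.127.255.255


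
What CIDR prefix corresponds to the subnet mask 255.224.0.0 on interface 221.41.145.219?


Binary: 11111111.11100000.00000000.00000000
Count leading 1s
Prefix: /11


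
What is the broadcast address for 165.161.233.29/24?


Network: 165.161.233.0/24
Host bits = 8
Set all host bits to 1:
Broadcast: 165.161.233.255


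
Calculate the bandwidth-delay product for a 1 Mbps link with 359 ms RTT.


BDP = bandwidth * RTT
= 1 Mbps * 359 ms
= 1 * 1e6 * 359 / 1000 bits
= 359000 bits
= 44875 bytes
= 43.8232 KB
BDP = 359000 bits (44875 bytes)


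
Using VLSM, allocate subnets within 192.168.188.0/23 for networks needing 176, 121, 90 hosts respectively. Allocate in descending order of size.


176 hosts -> /24 (254 usable): 192.168.188.0/24
121 hosts -> /25 (126 usable): 192.168.189.0/25
90 hosts -> /25 (126 usable): 192.168.189.128/25
Allocation: 192.168.188.0/24 (176 hosts, 254 usable); 192.168.189.0/25 (121 hosts, 126 usable); 192.168.189.128/25 (90 hosts, 126 usable)


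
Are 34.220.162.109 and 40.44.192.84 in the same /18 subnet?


Mask: 255.255.192.0
34.220.162.109 AND mask = 34.220.128.0
40.44.192.84 AND mask = 40.44.192.0
No, different subnets (34.220.128.0 vs 40.44.192.0)


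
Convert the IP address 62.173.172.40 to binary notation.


62 = 00111110
173 = 10101101
172 = 10101100
40 = 00101000
Binary: 00111110.10101101.10101100.00101000


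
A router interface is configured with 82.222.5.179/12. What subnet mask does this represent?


/12 means 12 network bits, 20 host bits
Binary: 11111111111100000000000000000000
Mask: 255.240.0.0


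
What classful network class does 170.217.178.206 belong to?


First octet: 170
Binary: 10101010
10xxxxxx -> Class B (128-191)
Class B, default mask 255.255.0.0 (/16)


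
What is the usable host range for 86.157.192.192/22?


Network: 86.157.192.0
Broadcast: 86.157.195.255
First usable = network + 1
Last usable = broadcast - 1
Range: 86.157.192.1 to 86.157.195.254


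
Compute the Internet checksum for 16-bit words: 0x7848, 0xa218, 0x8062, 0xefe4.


Sum all words (with carry folding):
+ 0x7848 = 0x7848
+ 0xa218 = 0x1a61
+ 0x8062 = 0x9ac3
+ 0xefe4 = 0x8aa8
One's complement: ~0x8aa8
Checksum = 0x7557


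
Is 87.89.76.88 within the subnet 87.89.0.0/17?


Subnet network: 87.89.0.0
Test IP AND mask: 87.89.0.0
Yes, 87.89.76.88 is in 87.89.0.0/17


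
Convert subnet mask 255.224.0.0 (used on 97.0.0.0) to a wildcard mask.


Subnet mask: 255.224.0.0
Wildcard = 255.255.255.255 - subnet mask
255 - 255 = 0
255 - 224 = 31
255 - 0 = 255
255 - 0 = 255
Wildcard: 0.31.255.255


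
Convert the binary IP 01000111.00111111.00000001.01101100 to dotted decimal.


01000111 = 71
00111111 = 63
00000001 = 1
01101100 = 108
IP: 71.63.1.108


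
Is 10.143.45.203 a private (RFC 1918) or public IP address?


RFC 1918 private ranges:
  10.0.0.0/8 (10.0.0.0 - 10.255.255.255)
  172.16.0.0/12 (172.16.0.0 - 172.31.255.255)
  192.168.0.0/16 (192.168.0.0 - 192.168.255.255)
Private (in 10.0.0.0/8)


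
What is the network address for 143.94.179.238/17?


IP:   10001111.01011110.10110011.11101110
Mask: 11111111.11111111.10000000.00000000
AND operation:
Net:  10001111.01011110.10000000.00000000
Network: 143.94.128.0/17


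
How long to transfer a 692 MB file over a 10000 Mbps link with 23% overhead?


Effective throughput = 10000 * (1 - 23/100) = 7700 Mbps
File size in Mb = 692 * 8 = 5536 Mb
Time = 5536 / 7700
Time = 0.719 seconds


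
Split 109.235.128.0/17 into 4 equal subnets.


New prefix = 17 + 2 = 19
Each subnet has 8192 addresses
  109.235.128.0/19
  109.235.160.0/19
  109.235.192.0/19
  109.235.224.0/19
Subnets: 109.235.128.0/19, 109.235.160.0/19, 109.235.192.0/19, 109.235.224.0/19


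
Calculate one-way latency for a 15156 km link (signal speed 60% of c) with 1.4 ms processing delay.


Speed = 0.6 * 3e5 km/s = 180000 km/s
Propagation delay = 15156 / 180000 = 0.0842 s = 84.2 ms
Processing delay = 1.4 ms
Total one-way latency = 85.6 ms


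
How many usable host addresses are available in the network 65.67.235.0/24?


Host bits = 32 - 24 = 8
Total addresses = 2^8 = 256
Usable = total - 2 (network and broadcast)
Usable hosts: 254


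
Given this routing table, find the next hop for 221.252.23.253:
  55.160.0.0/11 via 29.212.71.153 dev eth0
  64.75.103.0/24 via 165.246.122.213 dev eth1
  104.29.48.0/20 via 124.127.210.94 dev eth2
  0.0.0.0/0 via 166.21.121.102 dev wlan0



Longest prefix match for 221.252.23.253:
  /11 55.160.0.0: no
  /24 64.75.103.0: no
  /20 104.29.48.0: no
  /0 0.0.0.0: MATCH
Selected: next-hop 166.21.121.102 via wlan0 (matched /0)


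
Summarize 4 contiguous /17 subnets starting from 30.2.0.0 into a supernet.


Original prefix: /17
Number of subnets: 4 = 2^2
New prefix = 17 - 2 = 15
Supernet: 30.2.0.0/15


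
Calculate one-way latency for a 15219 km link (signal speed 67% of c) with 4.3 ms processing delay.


Speed = 0.67 * 3e5 km/s = 201000 km/s
Propagation delay = 15219 / 201000 = 0.0757 s = 75.7164 ms
Processing delay = 4.3 ms
Total one-way latency = 80.0164 ms


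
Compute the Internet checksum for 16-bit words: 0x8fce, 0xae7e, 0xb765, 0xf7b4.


Sum all words (with carry folding):
+ 0x8fce = 0x8fce
+ 0xae7e = 0x3e4d
+ 0xb765 = 0xf5b2
+ 0xf7b4 = 0xed67
One's complement: ~0xed67
Checksum = 0x1298


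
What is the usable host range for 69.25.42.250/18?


Network: 69.25.0.0
Broadcast: 69.25.63.255
First usable = network + 1
Last usable = broadcast - 1
Range: 69.25.0.1 to 69.25.63.254


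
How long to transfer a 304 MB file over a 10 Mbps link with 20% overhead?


Effective throughput = 10 * (1 - 20/100) = 8 Mbps
File size in Mb = 304 * 8 = 2432 Mb
Time = 2432 / 8
Time = 304 seconds


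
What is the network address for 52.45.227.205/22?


IP:   00110100.00101101.11100011.11001101
Mask: 11111111.11111111.11111100.00000000
AND operation:
Net:  00110100.00101101.11100000.00000000
Network: 52.45.224.0/22


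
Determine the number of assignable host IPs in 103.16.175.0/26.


Host bits = 32 - 26 = 6
Total addresses = 2^6 = 64
Usable = total - 2 (network and broadcast)
Usable hosts: 62


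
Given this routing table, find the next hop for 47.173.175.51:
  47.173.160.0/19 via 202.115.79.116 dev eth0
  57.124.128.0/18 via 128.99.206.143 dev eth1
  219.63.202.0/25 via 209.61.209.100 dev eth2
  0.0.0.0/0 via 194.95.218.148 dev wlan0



Longest prefix match for 47.173.175.51:
  /19 47.173.160.0: MATCH
  /18 57.124.128.0: no
  /25 219.63.202.0: no
  /0 0.0.0.0: MATCH
Selected: next-hop 202.115.79.116 via eth0 (matched /19)


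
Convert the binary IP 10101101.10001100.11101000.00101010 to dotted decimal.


10101101 = 173
10001100 = 140
11101000 = 232
00101010 = 42
IP: 173.140.232.42


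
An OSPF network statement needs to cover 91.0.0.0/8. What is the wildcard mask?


Subnet mask: 255.0.0.0
Wildcard = 255.255.255.255 - subnet mask
255 - 255 = 0
255 - 0 = 255
255 - 0 = 255
255 - 0 = 255
Wildcard: 0.255.255.255


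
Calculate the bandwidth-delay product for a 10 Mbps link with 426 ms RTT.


BDP = bandwidth * RTT
= 10 Mbps * 426 ms
= 10 * 1e6 * 426 / 1000 bits
= 4260000 bits
= 532500 bytes
= 520.0195 KB
BDP = 4260000 bits (532500 bytes)


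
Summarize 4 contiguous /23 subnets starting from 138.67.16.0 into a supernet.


Original prefix: /23
Number of subnets: 4 = 2^2
New prefix = 23 - 2 = 21
Supernet: 138.67.16.0/21


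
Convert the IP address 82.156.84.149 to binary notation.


82 = 01010010
156 = 10011100
84 = 01010100
149 = 10010101
Binary: 01010010.10011100.01010100.10010101


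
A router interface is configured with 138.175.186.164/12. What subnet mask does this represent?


/12 means 12 network bits, 20 host bits
Binary: 11111111111100000000000000000000
Mask: 255.240.0.0


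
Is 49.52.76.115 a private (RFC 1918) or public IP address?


RFC 1918 private ranges:
  10.0.0.0/8 (10.0.0.0 - 10.255.255.255)
  172.16.0.0/12 (172.16.0.0 - 172.31.255.255)
  192.168.0.0/16 (192.168.0.0 - 192.168.255.255)
Public (not in any RFC 1918 range)


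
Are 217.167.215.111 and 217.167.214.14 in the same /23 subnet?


Mask: 255.255.254.0
217.167.215.111 AND mask = 217.167.214.0
217.167.214.14 AND mask = 217.167.214.0
Yes, same subnet (217.167.214.0)


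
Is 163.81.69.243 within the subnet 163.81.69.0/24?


Subnet network: 163.81.69.0
Test IP AND mask: 163.81.69.0
Yes, 163.81.69.243 is in 163.81.69.0/24


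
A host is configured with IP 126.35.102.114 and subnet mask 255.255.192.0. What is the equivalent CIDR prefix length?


Binary: 11111111.11111111.11000000.00000000
Count leading 1s
Prefix: /18


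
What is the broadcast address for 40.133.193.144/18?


Network: 40.133.192.0/18
Host bits = 14
Set all host bits to 1:
Broadcast: 40.133.255.255


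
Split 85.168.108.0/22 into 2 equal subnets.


New prefix = 22 + 1 = 23
Each subnet has 512 addresses
  85.168.108.0/23
  85.168.110.0/23
Subnets: 85.168.108.0/23, 85.168.110.0/23


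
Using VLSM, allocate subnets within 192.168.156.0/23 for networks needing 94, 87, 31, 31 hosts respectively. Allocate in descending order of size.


94 hosts -> /25 (126 usable): 192.168.156.0/25
87 hosts -> /25 (126 usable): 192.168.156.128/25
31 hosts -> /26 (62 usable): 192.168.157.0/26
31 hosts -> /26 (62 usable): 192.168.157.64/26
Allocation: 192.168.156.0/25 (94 hosts, 126 usable); 192.168.156.128/25 (87 hosts, 126 usable); 192.168.157.0/26 (31 hosts, 62 usable); 192.168.157.64/26 (31 hosts, 62 usable)


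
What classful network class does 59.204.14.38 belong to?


First octet: 59
Binary: 00111011
0xxxxxxx -> Class A (1-126)
Class A, default mask 255.0.0.0 (/8)


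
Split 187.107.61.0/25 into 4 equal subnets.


New prefix = 25 + 2 = 27
Each subnet has 32 addresses
  187.107.61.0/27
  187.107.61.32/27
  187.107.61.64/27
  187.107.61.96/27
Subnets: 187.107.61.0/27, 187.107.61.32/27, 187.107.61.64/27, 187.107.61.96/27


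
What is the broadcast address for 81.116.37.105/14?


Network: 81.116.0.0/14
Host bits = 18
Set all host bits to 1:
Broadcast: 81.119.255.255


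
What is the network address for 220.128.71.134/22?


IP:   11011100.10000000.01000111.10000110
Mask: 11111111.11111111.11111100.00000000
AND operation:
Net:  11011100.10000000.01000100.00000000
Network: 220.128.68.0/22


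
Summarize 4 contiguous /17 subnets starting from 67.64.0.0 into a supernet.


Original prefix: /17
Number of subnets: 4 = 2^2
New prefix = 17 - 2 = 15
Supernet: 67.64.0.0/15


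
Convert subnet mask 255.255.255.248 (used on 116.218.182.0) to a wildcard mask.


Subnet mask: 255.255.255.248
Wildcard = 255.255.255.255 - subnet mask
255 - 255 = 0
255 - 255 = 0
255 - 255 = 0
255 - 248 = 7
Wildcard: 0.0.0.7


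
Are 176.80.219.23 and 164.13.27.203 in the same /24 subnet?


Mask: 255.255.255.0
176.80.219.23 AND mask = 176.80.219.0
164.13.27.203 AND mask = 164.13.27.0
No, different subnets (176.80.219.0 vs 164.13.27.0)


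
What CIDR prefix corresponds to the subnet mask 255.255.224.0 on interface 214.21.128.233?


Binary: 11111111.11111111.11100000.00000000
Count leading 1s
Prefix: /19


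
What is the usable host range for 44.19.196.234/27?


Network: 44.19.196.224
Broadcast: 44.19.196.255
First usable = network + 1
Last usable = broadcast - 1
Range: 44.19.196.225 to 44.19.196.254


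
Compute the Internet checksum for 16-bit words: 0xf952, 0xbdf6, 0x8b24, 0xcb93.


Sum all words (with carry folding):
+ 0xf952 = 0xf952
+ 0xbdf6 = 0xb749
+ 0x8b24 = 0x426e
+ 0xcb93 = 0x0e02
One's complement: ~0x0e02
Checksum = 0xf1fd


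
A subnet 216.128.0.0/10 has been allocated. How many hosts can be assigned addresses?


Host bits = 32 - 10 = 22
Total addresses = 2^22 = 4194304
Usable = total - 2 (network and broadcast)
Usable hosts: 4194302


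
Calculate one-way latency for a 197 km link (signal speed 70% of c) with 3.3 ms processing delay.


Speed = 0.7 * 3e5 km/s = 210000 km/s
Propagation delay = 197 / 210000 = 0.0009 s = 0.9381 ms
Processing delay = 3.3 ms
Total one-way latency = 4.2381 ms


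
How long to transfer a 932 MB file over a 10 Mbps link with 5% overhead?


Effective throughput = 10 * (1 - 5/100) = 9.5 Mbps
File size in Mb = 932 * 8 = 7456 Mb
Time = 7456 / 9.5
Time = 784.8421 seconds


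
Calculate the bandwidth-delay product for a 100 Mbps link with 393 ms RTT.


BDP = bandwidth * RTT
= 100 Mbps * 393 ms
= 100 * 1e6 * 393 / 1000 bits
= 39300000 bits
= 4912500 bytes
= 4797.3633 KB
BDP = 39300000 bits (4912500 bytes)


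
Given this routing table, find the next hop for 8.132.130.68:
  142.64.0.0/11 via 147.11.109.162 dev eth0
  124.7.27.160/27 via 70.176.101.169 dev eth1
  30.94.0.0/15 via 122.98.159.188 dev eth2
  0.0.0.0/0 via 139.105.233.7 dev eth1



Longest prefix match for 8.132.130.68:
  /11 142.64.0.0: no
  /27 124.7.27.160: no
  /15 30.94.0.0: no
  /0 0.0.0.0: MATCH
Selected: next-hop 139.105.233.7 via eth1 (matched /0)


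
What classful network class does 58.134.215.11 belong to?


First octet: 58
Binary: 00111010
0xxxxxxx -> Class A (1-126)
Class A, default mask 255.0.0.0 (/8)


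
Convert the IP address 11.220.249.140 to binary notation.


11 = 00001011
220 = 11011100
249 = 11111001
140 = 10001100
Binary: 00001011.11011100.11111001.10001100


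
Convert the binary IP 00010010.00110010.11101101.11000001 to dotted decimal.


00010010 = 18
00110010 = 50
11101101 = 237
11000001 = 193
IP: 18.50.237.193


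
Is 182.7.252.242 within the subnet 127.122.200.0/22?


Subnet network: 127.122.200.0
Test IP AND mask: 182.7.252.0
No, 182.7.252.242 is not in 127.122.200.0/22


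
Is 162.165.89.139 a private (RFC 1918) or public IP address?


RFC 1918 private ranges:
  10.0.0.0/8 (10.0.0.0 - 10.255.255.255)
  172.16.0.0/12 (172.16.0.0 - 172.31.255.255)
  192.168.0.0/16 (192.168.0.0 - 192.168.255.255)
Public (not in any RFC 1918 range)


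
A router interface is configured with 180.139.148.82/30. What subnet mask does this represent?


/30 means 30 network bits, 2 host bits
Binary: 11111111111111111111111111111100
Mask: 255.255.255.252


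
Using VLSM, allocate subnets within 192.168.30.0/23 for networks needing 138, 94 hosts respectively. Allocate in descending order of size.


138 hosts -> /24 (254 usable): 192.168.30.0/24
94 hosts -> /25 (126 usable): 192.168.31.0/25
Allocation: 192.168.30.0/24 (138 hosts, 254 usable); 192.168.31.0/25 (94 hosts, 126 usable)


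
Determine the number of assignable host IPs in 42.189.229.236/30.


Host bits = 32 - 30 = 2
Total addresses = 2^2 = 4
Usable = total - 2 (network and broadcast)
Usable hosts: 2


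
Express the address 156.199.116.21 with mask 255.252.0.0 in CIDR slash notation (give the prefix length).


Binary: 11111111.11111100.00000000.00000000
Count leading 1s
Prefix: /14


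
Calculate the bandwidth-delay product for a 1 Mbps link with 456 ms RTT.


BDP = bandwidth * RTT
= 1 Mbps * 456 ms
= 1 * 1e6 * 456 / 1000 bits
= 456000 bits
= 57000 bytes
= 55.6641 KB
BDP = 456000 bits (57000 bytes)


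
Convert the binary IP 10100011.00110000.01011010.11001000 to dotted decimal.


10100011 = 163
00110000 = 48
01011010 = 90
11001000 = 200
IP: 163.48.90.200


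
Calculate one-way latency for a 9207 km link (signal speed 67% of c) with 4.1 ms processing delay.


Speed = 0.67 * 3e5 km/s = 201000 km/s
Propagation delay = 9207 / 201000 = 0.0458 s = 45.806 ms
Processing delay = 4.1 ms
Total one-way latency = 49.906 ms


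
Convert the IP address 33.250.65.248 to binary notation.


33 = 00100001
250 = 11111010
65 = 01000001
248 = 11111000
Binary: 00100001.11111010.01000001.11111000


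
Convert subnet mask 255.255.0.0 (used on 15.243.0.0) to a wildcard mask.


Subnet mask: 255.255.0.0
Wildcard = 255.255.255.255 - subnet mask
255 - 255 = 0
255 - 255 = 0
255 - 0 = 255
255 - 0 = 255
Wildcard: 0.0.255.255


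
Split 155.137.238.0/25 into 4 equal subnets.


New prefix = 25 + 2 = 27
Each subnet has 32 addresses
  155.137.238.0/27
  155.137.238.32/27
  155.137.238.64/27
  155.137.238.96/27
Subnets: 155.137.238.0/27, 155.137.238.32/27, 155.137.238.64/27, 155.137.238.96/27


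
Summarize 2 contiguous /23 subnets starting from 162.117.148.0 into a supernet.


Original prefix: /23
Number of subnets: 2 = 2^1
New prefix = 23 - 1 = 22
Supernet: 162.117.148.0/22


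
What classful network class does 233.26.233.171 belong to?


First octet: 233
Binary: 11101001
1110xxxx -> Class D (224-239)
Class D (multicast), default mask N/A


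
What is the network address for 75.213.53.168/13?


IP:   01001011.11010101.00110101.10101000
Mask: 11111111.11111000.00000000.00000000
AND operation:
Net:  01001011.11010000.00000000.00000000
Network: 75.208.0.0/13


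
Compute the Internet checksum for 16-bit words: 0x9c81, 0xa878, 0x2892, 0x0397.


Sum all words (with carry folding):
+ 0x9c81 = 0x9c81
+ 0xa878 = 0x44fa
+ 0x2892 = 0x6d8c
+ 0x0397 = 0x7123
One's complement: ~0x7123
Checksum = 0x8edc


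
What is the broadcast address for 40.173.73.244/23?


Network: 40.173.72.0/23
Host bits = 9
Set all host bits to 1:
Broadcast: 40.173.73.255


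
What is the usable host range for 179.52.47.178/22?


Network: 179.52.44.0
Broadcast: 179.52.47.255
First usable = network + 1
Last usable = broadcast - 1
Range: 179.52.44.1 to 179.52.47.254


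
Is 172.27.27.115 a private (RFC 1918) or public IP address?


RFC 1918 private ranges:
  10.0.0.0/8 (10.0.0.0 - 10.255.255.255)
  172.16.0.0/12 (172.16.0.0 - 172.31.255.255)
  192.168.0.0/16 (192.168.0.0 - 192.168.255.255)
Private (in 172.16.0.0/12)


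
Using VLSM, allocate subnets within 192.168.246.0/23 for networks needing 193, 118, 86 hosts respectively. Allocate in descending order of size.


193 hosts -> /24 (254 usable): 192.168.246.0/24
118 hosts -> /25 (126 usable): 192.168.247.0/25
86 hosts -> /25 (126 usable): 192.168.247.128/25
Allocation: 192.168.246.0/24 (193 hosts, 254 usable); 192.168.247.0/25 (118 hosts, 126 usable); 192.168.247.128/25 (86 hosts, 126 usable)


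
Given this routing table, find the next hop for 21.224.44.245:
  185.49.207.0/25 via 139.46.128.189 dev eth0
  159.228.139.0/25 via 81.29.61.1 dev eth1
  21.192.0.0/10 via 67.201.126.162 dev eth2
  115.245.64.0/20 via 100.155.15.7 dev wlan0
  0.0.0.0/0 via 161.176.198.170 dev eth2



Longest prefix match for 21.224.44.245:
  /25 185.49.207.0: no
  /25 159.228.139.0: no
  /10 21.192.0.0: MATCH
  /20 115.245.64.0: no
  /0 0.0.0.0: MATCH
Selected: next-hop 67.201.126.162 via eth2 (matched /10)


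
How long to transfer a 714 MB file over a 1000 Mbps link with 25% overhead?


Effective throughput = 1000 * (1 - 25/100) = 750 Mbps
File size in Mb = 714 * 8 = 5712 Mb
Time = 5712 / 750
Time = 7.616 seconds


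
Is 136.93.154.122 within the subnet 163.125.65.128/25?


Subnet network: 163.125.65.128
Test IP AND mask: 136.93.154.0
No, 136.93.154.122 is not in 163.125.65.128/25


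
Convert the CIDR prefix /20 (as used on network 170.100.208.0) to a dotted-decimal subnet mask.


/20 means 20 network bits, 12 host bits
Binary: 11111111111111111111000000000000
Mask: 255.255.240.0


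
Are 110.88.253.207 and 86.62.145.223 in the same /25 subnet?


Mask: 255.255.255.128
110.88.253.207 AND mask = 110.88.253.128
86.62.145.223 AND mask = 86.62.145.128
No, different subnets (110.88.253.128 vs 86.62.145.128)


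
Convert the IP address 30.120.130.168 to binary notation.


30 = 00011110
120 = 01111000
130 = 10000010
168 = 10101000
Binary: 00011110.01111000.10000010.10101000


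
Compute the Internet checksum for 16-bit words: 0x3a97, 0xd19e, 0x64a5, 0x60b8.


Sum all words (with carry folding):
+ 0x3a97 = 0x3a97
+ 0xd19e = 0x0c36
+ 0x64a5 = 0x70db
+ 0x60b8 = 0xd193
One's complement: ~0xd193
Checksum = 0x2e6c


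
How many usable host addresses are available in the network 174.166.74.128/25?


Host bits = 32 - 25 = 7
Total addresses = 2^7 = 128
Usable = total - 2 (network and broadcast)
Usable hosts: 126


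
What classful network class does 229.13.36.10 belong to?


First octet: 229
Binary: 11100101
1110xxxx -> Class D (224-239)
Class D (multicast), default mask N/A


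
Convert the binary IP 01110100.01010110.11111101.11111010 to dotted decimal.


01110100 = 116
01010110 = 86
11111101 = 253
11111010 = 250
IP: 116.86.253.250


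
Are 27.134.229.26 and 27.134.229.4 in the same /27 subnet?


Mask: 255.255.255.224
27.134.229.26 AND mask = 27.134.229.0
27.134.229.4 AND mask = 27.134.229.0
Yes, same subnet (27.134.229.0)


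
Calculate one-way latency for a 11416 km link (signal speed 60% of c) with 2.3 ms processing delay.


Speed = 0.6 * 3e5 km/s = 180000 km/s
Propagation delay = 11416 / 180000 = 0.0634 s = 63.4222 ms
Processing delay = 2.3 ms
Total one-way latency = 65.7222 ms


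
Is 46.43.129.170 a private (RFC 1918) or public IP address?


RFC 1918 private ranges:
  10.0.0.0/8 (10.0.0.0 - 10.255.255.255)
  172.16.0.0/12 (172.16.0.0 - 172.31.255.255)
  192.168.0.0/16 (192.168.0.0 - 192.168.255.255)
Public (not in any RFC 1918 range)


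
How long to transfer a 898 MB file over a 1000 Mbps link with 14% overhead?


Effective throughput = 1000 * (1 - 14/100) = 860 Mbps
File size in Mb = 898 * 8 = 7184 Mb
Time = 7184 / 860
Time = 8.3535 seconds


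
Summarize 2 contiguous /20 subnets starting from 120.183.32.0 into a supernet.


Original prefix: /20
Number of subnets: 2 = 2^1
New prefix = 20 - 1 = 19
Supernet: 120.183.32.0/19


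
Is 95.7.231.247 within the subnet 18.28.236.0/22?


Subnet network: 18.28.236.0
Test IP AND mask: 95.7.228.0
No, 95.7.231.247 is not in 18.28.236.0/22


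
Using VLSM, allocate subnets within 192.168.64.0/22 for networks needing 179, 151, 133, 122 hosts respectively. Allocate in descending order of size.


179 hosts -> /24 (254 usable): 192.168.64.0/24
151 hosts -> /24 (254 usable): 192.168.65.0/24
133 hosts -> /24 (254 usable): 192.168.66.0/24
122 hosts -> /25 (126 usable): 192.168.67.0/25
Allocation: 192.168.64.0/24 (179 hosts, 254 usable); 192.168.65.0/24 (151 hosts, 254 usable); 192.168.66.0/24 (133 hosts, 254 usable); 192.168.67.0/25 (122 hosts, 126 usable)


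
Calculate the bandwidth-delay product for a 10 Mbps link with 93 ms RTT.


BDP = bandwidth * RTT
= 10 Mbps * 93 ms
= 10 * 1e6 * 93 / 1000 bits
= 930000 bits
= 116250 bytes
= 113.5254 KB
BDP = 930000 bits (116250 bytes)


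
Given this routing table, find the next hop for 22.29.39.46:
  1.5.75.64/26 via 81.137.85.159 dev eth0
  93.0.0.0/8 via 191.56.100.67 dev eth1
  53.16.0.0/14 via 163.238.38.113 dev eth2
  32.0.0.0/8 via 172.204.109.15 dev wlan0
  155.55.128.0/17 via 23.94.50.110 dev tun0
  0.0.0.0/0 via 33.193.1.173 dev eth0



Longest prefix match for 22.29.39.46:
  /26 1.5.75.64: no
  /8 93.0.0.0: no
  /14 53.16.0.0: no
  /8 32.0.0.0: no
  /17 155.55.128.0: no
  /0 0.0.0.0: MATCH
Selected: next-hop 33.193.1.173 via eth0 (matched /0)


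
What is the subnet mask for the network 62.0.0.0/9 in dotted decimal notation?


/9 means 9 network bits, 23 host bits
Binary: 11111111100000000000000000000000
Mask: 255.128.0.0


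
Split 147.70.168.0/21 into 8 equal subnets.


New prefix = 21 + 3 = 24
Each subnet has 256 addresses
  147.70.168.0/24
  147.70.169.0/24
  147.70.170.0/24
  147.70.171.0/24
  147.70.172.0/24
  147.70.173.0/24
  147.70.174.0/24
  147.70.175.0/24
Subnets: 147.70.168.0/24, 147.70.169.0/24, 147.70.170.0/24, 147.70.171.0/24, 147.70.172.0/24, 147.70.173.0/24, 147.70.174.0/24, 147.70.175.0/24


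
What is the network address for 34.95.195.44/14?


IP:   00100010.01011111.11000011.00101100
Mask: 11111111.11111100.00000000.00000000
AND operation:
Net:  00100010.01011100.00000000.00000000
Network: 34.92.0.0/14


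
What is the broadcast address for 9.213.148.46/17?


Network: 9.213.128.0/17
Host bits = 15
Set all host bits to 1:
Broadcast: 9.213.255.255


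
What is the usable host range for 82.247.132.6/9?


Network: 82.128.0.0
Broadcast: 82.255.255.255
First usable = network + 1
Last usable = broadcast - 1
Range: 82.128.0.1 to 82.255.255.254


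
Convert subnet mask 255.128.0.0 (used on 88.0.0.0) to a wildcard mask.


Subnet mask: 255.128.0.0
Wildcard = 255.255.255.255 - subnet mask
255 - 255 = 0
255 - 128 = 127
255 - 0 = 255
255 - 0 = 255
Wildcard: 0.127.255.255


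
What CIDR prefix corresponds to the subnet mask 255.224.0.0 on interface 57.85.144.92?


Binary: 11111111.11100000.00000000.00000000
Count leading 1s
Prefix: /11


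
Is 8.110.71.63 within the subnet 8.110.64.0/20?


Subnet network: 8.110.64.0
Test IP AND mask: 8.110.64.0
Yes, 8.110.71.63 is in 8.110.64.0/20


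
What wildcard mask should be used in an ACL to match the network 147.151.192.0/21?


Subnet mask: 255.255.248.0
Wildcard = 255.255.255.255 - subnet mask
255 - 255 = 0
255 - 255 = 0
255 - 248 = 7
255 - 0 = 255
Wildcard: 0.0.7.255


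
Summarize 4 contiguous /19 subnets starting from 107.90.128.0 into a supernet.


Original prefix: /19
Number of subnets: 4 = 2^2
New prefix = 19 - 2 = 17
Supernet: 107.90.128.0/17


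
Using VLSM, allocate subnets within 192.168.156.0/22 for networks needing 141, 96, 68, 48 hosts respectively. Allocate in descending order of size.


141 hosts -> /24 (254 usable): 192.168.156.0/24
96 hosts -> /25 (126 usable): 192.168.157.0/25
68 hosts -> /25 (126 usable): 192.168.157.128/25
48 hosts -> /26 (62 usable): 192.168.158.0/26
Allocation: 192.168.156.0/24 (141 hosts, 254 usable); 192.168.157.0/25 (96 hosts, 126 usable); 192.168.157.128/25 (68 hosts, 126 usable); 192.168.158.0/26 (48 hosts, 62 usable)


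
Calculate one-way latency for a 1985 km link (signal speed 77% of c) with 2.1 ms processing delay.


Speed = 0.77 * 3e5 km/s = 231000 km/s
Propagation delay = 1985 / 231000 = 0.0086 s = 8.5931 ms
Processing delay = 2.1 ms
Total one-way latency = 10.6931 ms


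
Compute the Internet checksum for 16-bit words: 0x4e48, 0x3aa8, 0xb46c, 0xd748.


Sum all words (with carry folding):
+ 0x4e48 = 0x4e48
+ 0x3aa8 = 0x88f0
+ 0xb46c = 0x3d5d
+ 0xd748 = 0x14a6
One's complement: ~0x14a6
Checksum = 0xeb59


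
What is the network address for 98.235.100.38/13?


IP:   01100010.11101011.01100100.00100110
Mask: 11111111.11111000.00000000.00000000
AND operation:
Net:  01100010.11101000.00000000.00000000
Network: 98.232.0.0/13


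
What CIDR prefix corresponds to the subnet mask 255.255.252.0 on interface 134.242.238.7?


Binary: 11111111.11111111.11111100.00000000
Count leading 1s
Prefix: /22


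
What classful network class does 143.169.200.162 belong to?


First octet: 143
Binary: 10001111
10xxxxxx -> Class B (128-191)
Class B, default mask 255.255.0.0 (/16)


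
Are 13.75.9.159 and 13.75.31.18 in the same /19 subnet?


Mask: 255.255.224.0
13.75.9.159 AND mask = 13.75.0.0
13.75.31.18 AND mask = 13.75.0.0
Yes, same subnet (13.75.0.0)


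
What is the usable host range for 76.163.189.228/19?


Network: 76.163.160.0
Broadcast: 76.163.191.255
First usable = network + 1
Last usable = broadcast - 1
Range: 76.163.160.1 to 76.163.191.254


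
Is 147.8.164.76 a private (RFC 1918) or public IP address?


RFC 1918 private ranges:
  10.0.0.0/8 (10.0.0.0 - 10.255.255.255)
  172.16.0.0/12 (172.16.0.0 - 172.31.255.255)
  192.168.0.0/16 (192.168.0.0 - 192.168.255.255)
Public (not in any RFC 1918 range)


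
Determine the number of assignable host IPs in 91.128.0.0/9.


Host bits = 32 - 9 = 23
Total addresses = 2^23 = 8388608
Usable = total - 2 (network and broadcast)
Usable hosts: 8388606


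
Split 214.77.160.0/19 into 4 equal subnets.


New prefix = 19 + 2 = 21
Each subnet has 2048 addresses
  214.77.160.0/21
  214.77.168.0/21
  214.77.176.0/21
  214.77.184.0/21
Subnets: 214.77.160.0/21, 214.77.168.0/21, 214.77.176.0/21, 214.77.184.0/21


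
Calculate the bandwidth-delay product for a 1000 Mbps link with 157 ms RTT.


BDP = bandwidth * RTT
= 1000 Mbps * 157 ms
= 1000 * 1e6 * 157 / 1000 bits
= 157000000 bits
= 19625000 bytes
= 19165.0391 KB
BDP = 157000000 bits (19625000 bytes)


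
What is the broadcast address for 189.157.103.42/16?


Network: 189.157.0.0/16
Host bits = 16
Set all host bits to 1:
Broadcast: 189.157.255.255


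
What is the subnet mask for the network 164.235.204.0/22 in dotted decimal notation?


/22 means 22 network bits, 10 host bits
Binary: 11111111111111111111110000000000
Mask: 255.255.252.0


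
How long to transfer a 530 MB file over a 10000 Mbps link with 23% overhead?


Effective throughput = 10000 * (1 - 23/100) = 7700 Mbps
File size in Mb = 530 * 8 = 4240 Mb
Time = 4240 / 7700
Time = 0.5506 seconds


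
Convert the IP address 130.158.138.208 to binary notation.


130 = 10000010
158 = 10011110
138 = 10001010
208 = 11010000
Binary: 10000010.10011110.10001010.11010000


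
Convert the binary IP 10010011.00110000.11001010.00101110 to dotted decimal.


10010011 = 147
00110000 = 48
11001010 = 202
00101110 = 46
IP: 147.48.202.46


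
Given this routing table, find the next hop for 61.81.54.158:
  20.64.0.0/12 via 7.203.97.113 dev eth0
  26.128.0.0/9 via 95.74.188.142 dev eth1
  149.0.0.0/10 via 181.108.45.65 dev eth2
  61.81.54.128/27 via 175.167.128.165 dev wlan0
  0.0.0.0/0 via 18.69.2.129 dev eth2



Longest prefix match for 61.81.54.158:
  /12 20.64.0.0: no
  /9 26.128.0.0: no
  /10 149.0.0.0: no
  /27 61.81.54.128: MATCH
  /0 0.0.0.0: MATCH
Selected: next-hop 175.167.128.165 via wlan0 (matched /27)


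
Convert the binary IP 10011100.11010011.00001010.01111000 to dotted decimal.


10011100 = 156
11010011 = 211
00001010 = 10
01111000 = 120
IP: 156.211.10.120


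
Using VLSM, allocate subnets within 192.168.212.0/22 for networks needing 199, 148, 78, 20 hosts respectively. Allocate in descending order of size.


199 hosts -> /24 (254 usable): 192.168.212.0/24
148 hosts -> /24 (254 usable): 192.168.213.0/24
78 hosts -> /25 (126 usable): 192.168.214.0/25
20 hosts -> /27 (30 usable): 192.168.214.128/27
Allocation: 192.168.212.0/24 (199 hosts, 254 usable); 192.168.213.0/24 (148 hosts, 254 usable); 192.168.214.0/25 (78 hosts, 126 usable); 192.168.214.128/27 (20 hosts, 30 usable)


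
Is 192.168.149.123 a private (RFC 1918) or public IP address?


RFC 1918 private ranges:
  10.0.0.0/8 (10.0.0.0 - 10.255.255.255)
  172.16.0.0/12 (172.16.0.0 - 172.31.255.255)
  192.168.0.0/16 (192.168.0.0 - 192.168.255.255)
Private (in 192.168.0.0/16)


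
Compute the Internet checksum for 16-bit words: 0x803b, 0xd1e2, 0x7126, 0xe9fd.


Sum all words (with carry folding):
+ 0x803b = 0x803b
+ 0xd1e2 = 0x521e
+ 0x7126 = 0xc344
+ 0xe9fd = 0xad42
One's complement: ~0xad42
Checksum = 0x52bd


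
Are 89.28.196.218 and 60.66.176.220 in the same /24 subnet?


Mask: 255.255.255.0
89.28.196.218 AND mask = 89.28.196.0
60.66.176.220 AND mask = 60.66.176.0
No, different subnets (89.28.196.0 vs 60.66.176.0)


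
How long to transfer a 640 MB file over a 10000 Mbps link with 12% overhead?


Effective throughput = 10000 * (1 - 12/100) = 8800 Mbps
File size in Mb = 640 * 8 = 5120 Mb
Time = 5120 / 8800
Time = 0.5818 seconds


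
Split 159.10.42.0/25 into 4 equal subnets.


New prefix = 25 + 2 = 27
Each subnet has 32 addresses
  159.10.42.0/27
  159.10.42.32/27
  159.10.42.64/27
  159.10.42.96/27
Subnets: 159.10.42.0/27, 159.10.42.32/27, 159.10.42.64/27, 159.10.42.96/27


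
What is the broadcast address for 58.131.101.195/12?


Network: 58.128.0.0/12
Host bits = 20
Set all host bits to 1:
Broadcast: 58.143.255.255


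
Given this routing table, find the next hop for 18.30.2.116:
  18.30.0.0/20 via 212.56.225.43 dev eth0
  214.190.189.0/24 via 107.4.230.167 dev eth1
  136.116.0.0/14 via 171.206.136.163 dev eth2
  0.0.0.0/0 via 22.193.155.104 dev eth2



Longest prefix match for 18.30.2.116:
  /20 18.30.0.0: MATCH
  /24 214.190.189.0: no
  /14 136.116.0.0: no
  /0 0.0.0.0: MATCH
Selected: next-hop 212.56.225.43 via eth0 (matched /20)


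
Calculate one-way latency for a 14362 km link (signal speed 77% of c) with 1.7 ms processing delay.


Speed = 0.77 * 3e5 km/s = 231000 km/s
Propagation delay = 14362 / 231000 = 0.0622 s = 62.1732 ms
Processing delay = 1.7 ms
Total one-way latency = 63.8732 ms


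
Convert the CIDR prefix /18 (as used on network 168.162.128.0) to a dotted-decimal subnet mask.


/18 means 18 network bits, 14 host bits
Binary: 11111111111111111100000000000000
Mask: 255.255.192.0


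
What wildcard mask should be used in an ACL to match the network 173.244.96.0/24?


Subnet mask: 255.255.255.0
Wildcard = 255.255.255.255 - subnet mask
255 - 255 = 0
255 - 255 = 0
255 - 255 = 0
255 - 0 = 255
Wildcard: 0.0.0.255


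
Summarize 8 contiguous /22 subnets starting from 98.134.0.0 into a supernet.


Original prefix: /22
Number of subnets: 8 = 2^3
New prefix = 22 - 3 = 19
Supernet: 98.134.0.0/19


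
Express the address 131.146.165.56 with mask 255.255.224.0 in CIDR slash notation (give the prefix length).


Binary: 11111111.11111111.11100000.00000000
Count leading 1s
Prefix: /19


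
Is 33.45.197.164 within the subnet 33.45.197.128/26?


Subnet network: 33.45.197.128
Test IP AND mask: 33.45.197.128
Yes, 33.45.197.164 is in 33.45.197.128/26


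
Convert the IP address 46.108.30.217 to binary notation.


46 = 00101110
108 = 01101100
30 = 00011110
217 = 11011001
Binary: 00101110.01101100.00011110.11011001


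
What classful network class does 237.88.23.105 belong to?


First octet: 237
Binary: 11101101
1110xxxx -> Class D (224-239)
Class D (multicast), default mask N/A


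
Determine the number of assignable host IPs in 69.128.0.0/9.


Host bits = 32 - 9 = 23
Total addresses = 2^23 = 8388608
Usable = total - 2 (network and broadcast)
Usable hosts: 8388606


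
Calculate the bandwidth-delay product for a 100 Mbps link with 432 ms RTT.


BDP = bandwidth * RTT
= 100 Mbps * 432 ms
= 100 * 1e6 * 432 / 1000 bits
= 43200000 bits
= 5400000 bytes
= 5273.4375 KB
BDP = 43200000 bits (5400000 bytes)


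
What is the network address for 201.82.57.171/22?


IP:   11001001.01010010.00111001.10101011
Mask: 11111111.11111111.11111100.00000000
AND operation:
Net:  11001001.01010010.00111000.00000000
Network: 201.82.56.0/22


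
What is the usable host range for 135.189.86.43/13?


Network: 135.184.0.0
Broadcast: 135.191.255.255
First usable = network + 1
Last usable = broadcast - 1
Range: 135.184.0.1 to 135.191.255.254


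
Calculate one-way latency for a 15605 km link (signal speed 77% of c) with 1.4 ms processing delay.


Speed = 0.77 * 3e5 km/s = 231000 km/s
Propagation delay = 15605 / 231000 = 0.0676 s = 67.5541 ms
Processing delay = 1.4 ms
Total one-way latency = 68.9541 ms


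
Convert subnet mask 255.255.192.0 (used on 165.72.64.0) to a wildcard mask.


Subnet mask: 255.255.192.0
Wildcard = 255.255.255.255 - subnet mask
255 - 255 = 0
255 - 255 = 0
255 - 192 = 63
255 - 0 = 255
Wildcard: 0.0.63.255


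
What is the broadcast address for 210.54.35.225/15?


Network: 210.54.0.0/15
Host bits = 17
Set all host bits to 1:
Broadcast: 210.55.255.255


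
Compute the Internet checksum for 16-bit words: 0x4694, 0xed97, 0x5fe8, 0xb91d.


Sum all words (with carry folding):
+ 0x4694 = 0x4694
+ 0xed97 = 0x342c
+ 0x5fe8 = 0x9414
+ 0xb91d = 0x4d32
One's complement: ~0x4d32
Checksum = 0xb2cd


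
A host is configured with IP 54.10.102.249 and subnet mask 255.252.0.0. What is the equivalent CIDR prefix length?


Binary: 11111111.11111100.00000000.00000000
Count leading 1s
Prefix: /14


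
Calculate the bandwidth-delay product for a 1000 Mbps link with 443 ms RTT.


BDP = bandwidth * RTT
= 1000 Mbps * 443 ms
= 1000 * 1e6 * 443 / 1000 bits
= 443000000 bits
= 55375000 bytes
= 54077.1484 KB
BDP = 443000000 bits (55375000 bytes)


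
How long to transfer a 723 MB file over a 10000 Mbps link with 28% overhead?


Effective throughput = 10000 * (1 - 28/100) = 7200 Mbps
File size in Mb = 723 * 8 = 5784 Mb
Time = 5784 / 7200
Time = 0.8033 seconds


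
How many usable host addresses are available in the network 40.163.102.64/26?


Host bits = 32 - 26 = 6
Total addresses = 2^6 = 64
Usable = total - 2 (network and broadcast)
Usable hosts: 62


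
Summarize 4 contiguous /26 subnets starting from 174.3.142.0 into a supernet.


Original prefix: /26
Number of subnets: 4 = 2^2
New prefix = 26 - 2 = 24
Supernet: 174.3.142.0/24


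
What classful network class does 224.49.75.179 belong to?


First octet: 224
Binary: 11100000
1110xxxx -> Class D (224-239)
Class D (multicast), default mask N/A


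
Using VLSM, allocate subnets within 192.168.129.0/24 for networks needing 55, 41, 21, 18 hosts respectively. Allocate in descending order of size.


55 hosts -> /26 (62 usable): 192.168.129.0/26
41 hosts -> /26 (62 usable): 192.168.129.64/26
21 hosts -> /27 (30 usable): 192.168.129.128/27
18 hosts -> /27 (30 usable): 192.168.129.160/27
Allocation: 192.168.129.0/26 (55 hosts, 62 usable); 192.168.129.64/26 (41 hosts, 62 usable); 192.168.129.128/27 (21 hosts, 30 usable); 192.168.129.160/27 (18 hosts, 30 usable)


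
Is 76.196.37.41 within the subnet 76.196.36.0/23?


Subnet network: 76.196.36.0
Test IP AND mask: 76.196.36.0
Yes, 76.196.37.41 is in 76.196.36.0/23


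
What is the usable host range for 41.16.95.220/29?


Network: 41.16.95.216
Broadcast: 41.16.95.223
First usable = network + 1
Last usable = broadcast - 1
Range: 41.16.95.217 to 41.16.95.222


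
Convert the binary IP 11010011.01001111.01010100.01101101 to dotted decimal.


11010011 = 211
01001111 = 79
01010100 = 84
01101101 = 109
IP: 211.79.84.109


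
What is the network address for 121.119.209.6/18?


IP:   01111001.01110111.11010001.00000110
Mask: 11111111.11111111.11000000.00000000
AND operation:
Net:  01111001.01110111.11000000.00000000
Network: 121.119.192.0/18


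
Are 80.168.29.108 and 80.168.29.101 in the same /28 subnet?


Mask: 255.255.255.240
80.168.29.108 AND mask = 80.168.29.96
80.168.29.101 AND mask = 80.168.29.96
Yes, same subnet (80.168.29.96)


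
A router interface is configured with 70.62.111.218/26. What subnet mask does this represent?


/26 means 26 network bits, 6 host bits
Binary: 11111111111111111111111111000000
Mask: 255.255.255.192


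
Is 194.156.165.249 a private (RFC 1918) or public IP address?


RFC 1918 private ranges:
  10.0.0.0/8 (10.0.0.0 - 10.255.255.255)
  172.16.0.0/12 (172.16.0.0 - 172.31.255.255)
  192.168.0.0/16 (192.168.0.0 - 192.168.255.255)
Public (not in any RFC 1918 range)


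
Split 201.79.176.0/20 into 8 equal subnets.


New prefix = 20 + 3 = 23
Each subnet has 512 addresses
  201.79.176.0/23
  201.79.178.0/23
  201.79.180.0/23
  201.79.182.0/23
  201.79.184.0/23
  201.79.186.0/23
  201.79.188.0/23
  201.79.190.0/23
Subnets: 201.79.176.0/23, 201.79.178.0/23, 201.79.180.0/23, 201.79.182.0/23, 201.79.184.0/23, 201.79.186.0/23, 201.79.188.0/23, 201.79.190.0/23


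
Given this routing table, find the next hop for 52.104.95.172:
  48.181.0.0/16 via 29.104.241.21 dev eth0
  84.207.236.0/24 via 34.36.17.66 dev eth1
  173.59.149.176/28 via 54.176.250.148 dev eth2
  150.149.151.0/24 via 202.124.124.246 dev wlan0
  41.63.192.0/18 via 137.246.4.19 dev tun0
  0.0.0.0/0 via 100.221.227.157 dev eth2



Longest prefix match for 52.104.95.172:
  /16 48.181.0.0: no
  /24 84.207.236.0: no
  /28 173.59.149.176: no
  /24 150.149.151.0: no
  /18 41.63.192.0: no
  /0 0.0.0.0: MATCH
Selected: next-hop 100.221.227.157 via eth2 (matched /0)
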